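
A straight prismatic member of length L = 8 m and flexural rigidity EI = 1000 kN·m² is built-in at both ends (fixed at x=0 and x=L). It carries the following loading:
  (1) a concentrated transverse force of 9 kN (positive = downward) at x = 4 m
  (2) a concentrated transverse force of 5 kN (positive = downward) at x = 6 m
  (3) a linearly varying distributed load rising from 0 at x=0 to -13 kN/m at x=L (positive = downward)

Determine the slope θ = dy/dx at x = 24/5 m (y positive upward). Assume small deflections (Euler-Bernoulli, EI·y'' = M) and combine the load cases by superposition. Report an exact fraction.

Load 1 — point force P=9 kN at a=4 m (b=L-a=4):
  θ_1 = Pa²(L-x)(2bL-(3b+a)(L-x))/(2L³EI)  [x>a] = 9·4²·(8-(24/5))·(2·4·8-(3·4+4)·(8-(24/5)))/(2·8³·1000) = 18/3125 rad
Load 2 — point force P=5 kN at a=6 m (b=L-a=2):
  θ_2 = -Pb²x(2aL-(3a+b)x)/(2L³EI)  [x≤a] = -5·2²·(24/5)·(2·6·8-(3·6+2)·(24/5))/(2·8³·1000) = 0 rad
Load 3 — triangular load w₀=-13 kN/m (0→w₀ over full span):
  θ_3 = -w₀(2x(L-x)(L-2x)(x+2L)+x²(L-x)²)/(120LEI) = -(-13)·(2·(24/5)·(8-(24/5))·(8-2·(24/5))·((24/5)+2·8)+(24/5)²·(8-(24/5))²)/(120·8·1000) = -832/78125 rad
Superposition: θ = Σ θ_i = -382/78125 rad ≈ -0.004890 rad

θ(24/5) = -382/78125 rad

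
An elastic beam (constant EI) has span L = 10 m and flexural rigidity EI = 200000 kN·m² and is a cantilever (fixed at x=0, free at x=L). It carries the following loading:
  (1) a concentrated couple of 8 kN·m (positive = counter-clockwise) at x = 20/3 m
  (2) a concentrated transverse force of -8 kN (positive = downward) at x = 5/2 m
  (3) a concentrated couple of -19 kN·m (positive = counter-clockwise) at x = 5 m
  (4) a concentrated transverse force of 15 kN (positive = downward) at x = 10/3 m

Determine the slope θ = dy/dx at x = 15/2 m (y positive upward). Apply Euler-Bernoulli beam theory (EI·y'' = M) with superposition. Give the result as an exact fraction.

θ(15/2) = -1/2000 rad

Load 1 — applied couple M₀=8 kN·m at a=20/3 m (b=L-a=10/3):
  θ_1 = M₀a/EI  [x>a] = 8·(20/3)/200000 = 1/3750 rad
Load 2 — point force P=-8 kN at a=5/2 m (b=L-a=15/2):
  θ_2 = -Pa²/(2EI)  [x>a] = -(-8)·(5/2)²/(2·200000) = 1/8000 rad
Load 3 — applied couple M₀=-19 kN·m at a=5 m (b=L-a=5):
  θ_3 = M₀a/EI  [x>a] = (-19)·5/200000 = -19/40000 rad
Load 4 — point force P=15 kN at a=10/3 m (b=L-a=20/3):
  θ_4 = -Pa²/(2EI)  [x>a] = -15·(10/3)²/(2·200000) = -1/2400 rad
Superposition: θ = Σ θ_i = -1/2000 rad ≈ -0.000500 rad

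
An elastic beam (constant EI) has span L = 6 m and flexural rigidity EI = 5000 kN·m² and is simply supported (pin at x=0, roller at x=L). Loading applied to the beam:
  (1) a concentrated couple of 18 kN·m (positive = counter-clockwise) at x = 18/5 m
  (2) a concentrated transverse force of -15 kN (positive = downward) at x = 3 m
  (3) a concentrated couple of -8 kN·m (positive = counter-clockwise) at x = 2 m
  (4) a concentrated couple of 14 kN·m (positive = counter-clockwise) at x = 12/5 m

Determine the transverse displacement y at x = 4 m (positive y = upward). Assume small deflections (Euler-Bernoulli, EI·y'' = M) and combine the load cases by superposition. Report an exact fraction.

y(4) = 2659/250000 m

Load 1 — applied couple M₀=18 kN·m at a=18/5 m (b=L-a=12/5):
  y_1 = (M₀x³/(6L)-M₀(x-a)²/2+C₁x)/EI  [x>a] with C₁=M₀(3b²-L²)/(6L)=-234/25 = (18·4³/(6·6)-18·(4-(18/5))²/2+(-234/25)·4)/5000 = -43/31250 m
Load 2 — point force P=-15 kN at a=3 m (b=L-a=3):
  y_2 = -Pa(L-x)(2Lx-a²-x²)/(6LEI)  [x>a] = -(-15)·3·(6-4)·(2·6·4-3²-4²)/(6·6·5000) = 23/2000 m
Load 3 — applied couple M₀=-8 kN·m at a=2 m (b=L-a=4):
  y_3 = (M₀x³/(6L)-M₀(x-a)²/2+C₁x)/EI  [x>a] with C₁=M₀(3b²-L²)/(6L)=-8/3 = ((-8)·4³/(6·6)-(-8)·(4-2)²/2+(-8/3)·4)/5000 = -2/1125 m
Load 4 — applied couple M₀=14 kN·m at a=12/5 m (b=L-a=18/5):
  y_4 = (M₀x³/(6L)-M₀(x-a)²/2+C₁x)/EI  [x>a] with C₁=M₀(3b²-L²)/(6L)=28/25 = (14·4³/(6·6)-14·(4-(12/5))²/2+(28/25)·4)/5000 = 322/140625 m
Superposition: y = Σ y_i = 2659/250000 m ≈ 0.010636 m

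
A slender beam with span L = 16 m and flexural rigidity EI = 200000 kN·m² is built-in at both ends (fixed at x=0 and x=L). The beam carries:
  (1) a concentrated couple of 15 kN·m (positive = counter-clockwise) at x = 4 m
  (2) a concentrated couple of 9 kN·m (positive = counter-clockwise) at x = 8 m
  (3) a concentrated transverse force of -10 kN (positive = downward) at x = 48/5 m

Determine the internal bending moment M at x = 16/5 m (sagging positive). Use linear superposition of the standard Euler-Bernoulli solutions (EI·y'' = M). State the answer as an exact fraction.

Load 1 — applied couple M₀=15 kN·m at a=4 m (b=L-a=12):
  M_1 = R_Ax - M_A  [x≤a] with R_A=135/128, M_A=-45/16 = (135/128)·(16/5) - (-45/16) = 99/16 kN·m
Load 2 — applied couple M₀=9 kN·m at a=8 m (b=L-a=8):
  M_2 = R_Ax - M_A  [x≤a] with R_A=27/32, M_A=9/4 = (27/32)·(16/5) - (9/4) = 9/20 kN·m
Load 3 — point force P=-10 kN at a=48/5 m (b=L-a=32/5):
  M_3 = Pb²(3a+b)x/L³ - Pab²/L²  [x≤a] = (-10)·(32/5)²·(3·(48/5)+(32/5))·(16/5)/16³ - (-10)·(48/5)·(32/5)²/16² = 512/125 kN·m
Superposition: M = Σ M_i = 21467/2000 kN·m ≈ 10.733500 kN·m

M(16/5) = 21467/2000 kN·m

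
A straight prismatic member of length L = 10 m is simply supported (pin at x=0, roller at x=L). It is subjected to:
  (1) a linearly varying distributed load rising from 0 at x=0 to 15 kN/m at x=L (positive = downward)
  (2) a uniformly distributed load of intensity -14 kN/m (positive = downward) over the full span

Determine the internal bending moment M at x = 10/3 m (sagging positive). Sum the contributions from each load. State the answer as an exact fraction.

Load 1 — triangular load w₀=15 kN/m (0→w₀ over full span):
  M_1 = w₀Lx/6 - w₀x³/(6L) = 15·10·(10/3)/6 - 15·(10/3)³/(6·10) = 2000/27 kN·m
Load 2 — uniform load w=-14 kN/m over full span:
  M_2 = wx(L-x)/2 = (-14)·(10/3)·(10-(10/3))/2 = -1400/9 kN·m
Superposition: M = Σ M_i = -2200/27 kN·m ≈ -81.481481 kN·m

M(10/3) = -2200/27 kN·m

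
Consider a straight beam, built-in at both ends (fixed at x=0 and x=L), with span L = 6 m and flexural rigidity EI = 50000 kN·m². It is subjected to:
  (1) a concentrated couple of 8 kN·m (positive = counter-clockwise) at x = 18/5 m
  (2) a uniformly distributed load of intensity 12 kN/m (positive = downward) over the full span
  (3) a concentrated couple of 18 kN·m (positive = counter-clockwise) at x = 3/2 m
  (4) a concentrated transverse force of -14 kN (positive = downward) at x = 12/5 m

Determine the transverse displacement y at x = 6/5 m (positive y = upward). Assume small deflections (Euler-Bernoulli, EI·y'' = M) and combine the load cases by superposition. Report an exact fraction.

y(6/5) = -523791/3125000000 m

Load 1 — applied couple M₀=8 kN·m at a=18/5 m (b=L-a=12/5):
  y_1 = (R_Ax³/6 - M_Ax²/2)/EI  [x≤a] with R_A=48/25, M_A=64/25 = ((48/25)·(6/5)³/6 - (64/25)·(6/5)²/2)/50000 = -252/9765625 m
Load 2 — uniform load w=12 kN/m over full span:
  y_2 = -wx²(L-x)²/(24EI) = -12·(6/5)²·(6-(6/5))²/(24·50000) = -648/1953125 m
Load 3 — applied couple M₀=18 kN·m at a=3/2 m (b=L-a=9/2):
  y_3 = (R_Ax³/6 - M_Ax²/2)/EI  [x≤a] with R_A=27/8, M_A=-27/8 = ((27/8)·(6/5)³/6 - (-27/8)·(6/5)²/2)/50000 = 1701/25000000 m
Load 4 — point force P=-14 kN at a=12/5 m (b=L-a=18/5):
  y_4 = -Pb²x²(3aL-(3a+b)x)/(6L³EI)  [x≤a] = -(-14)·(18/5)²·(6/5)²·(3·(12/5)·6-(3·(12/5)+(18/5))·(6/5))/(6·6³·50000) = 11907/97656250 m
Superposition: y = Σ y_i = -523791/3125000000 m ≈ -0.000168 m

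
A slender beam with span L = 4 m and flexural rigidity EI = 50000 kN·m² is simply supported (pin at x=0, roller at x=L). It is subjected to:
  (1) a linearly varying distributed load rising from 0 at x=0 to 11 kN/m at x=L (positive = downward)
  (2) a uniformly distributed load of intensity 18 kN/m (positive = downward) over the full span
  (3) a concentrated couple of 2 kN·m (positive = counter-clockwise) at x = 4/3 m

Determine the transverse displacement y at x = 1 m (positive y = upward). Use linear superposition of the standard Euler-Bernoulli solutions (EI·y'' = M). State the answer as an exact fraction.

y(1) = -15757/14400000 m

Load 1 — triangular load w₀=11 kN/m (0→w₀ over full span):
  y_1 = -w₀x(7L⁴-10L²x²+3x⁴)/(360LEI) = -11·1·(7·4⁴-10·4²·1²+3·1⁴)/(360·4·50000) = -1199/4800000 m
Load 2 — uniform load w=18 kN/m over full span:
  y_2 = -wx(L³-2Lx²+x³)/(24EI) = -18·1·(4³-2·4·1²+1³)/(24·50000) = -171/200000 m
Load 3 — applied couple M₀=2 kN·m at a=4/3 m (b=L-a=8/3):
  y_3 = (M₀x³/(6L)+C₁x)/EI  [x≤a] with C₁=M₀(3b²-L²)/(6L)=4/9 = (2·1³/(6·4)+(4/9)·1)/50000 = 19/1800000 m
Superposition: y = Σ y_i = -15757/14400000 m ≈ -0.001094 m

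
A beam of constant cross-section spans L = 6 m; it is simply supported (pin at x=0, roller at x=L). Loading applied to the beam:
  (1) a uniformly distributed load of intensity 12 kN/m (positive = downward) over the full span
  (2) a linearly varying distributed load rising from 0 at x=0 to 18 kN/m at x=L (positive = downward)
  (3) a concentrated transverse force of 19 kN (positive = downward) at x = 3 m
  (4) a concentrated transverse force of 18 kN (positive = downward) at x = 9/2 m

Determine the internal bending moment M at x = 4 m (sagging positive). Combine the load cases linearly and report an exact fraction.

M(4) = 125 kN·m

Load 1 — uniform load w=12 kN/m over full span:
  M_1 = wx(L-x)/2 = 12·4·(6-4)/2 = 48 kN·m
Load 2 — triangular load w₀=18 kN/m (0→w₀ over full span):
  M_2 = w₀Lx/6 - w₀x³/(6L) = 18·6·4/6 - 18·4³/(6·6) = 40 kN·m
Load 3 — point force P=19 kN at a=3 m (b=L-a=3):
  M_3 = Pa(L-x)/L  [x>a] = 19·3·(6-4)/6 = 19 kN·m
Load 4 — point force P=18 kN at a=9/2 m (b=L-a=3/2):
  M_4 = Pbx/L  [x≤a] = 18·(3/2)·4/6 = 18 kN·m
Superposition: M = Σ M_i = 125 kN·m ≈ 125.000000 kN·m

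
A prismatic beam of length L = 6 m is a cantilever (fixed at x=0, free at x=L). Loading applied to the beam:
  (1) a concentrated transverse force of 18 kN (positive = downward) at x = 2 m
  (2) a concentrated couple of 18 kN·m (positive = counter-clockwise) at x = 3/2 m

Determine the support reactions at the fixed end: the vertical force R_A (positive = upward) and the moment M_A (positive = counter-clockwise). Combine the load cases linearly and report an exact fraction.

R_A = 18 kN, M_A = 18 kN·m

Load 1 — point force P=18 kN at a=2 m (b=L-a=4):
  R_A = P = 18 kN
  M_A = Pa = 18·2 = 36 kN·m
Load 2 — applied couple M₀=18 kN·m at a=3/2 m (b=L-a=9/2):
  R_A = 0 kN
  M_A = -M₀ = -18 kN·m
Superposition: R_A = 18 kN, M_A = 18 kN·m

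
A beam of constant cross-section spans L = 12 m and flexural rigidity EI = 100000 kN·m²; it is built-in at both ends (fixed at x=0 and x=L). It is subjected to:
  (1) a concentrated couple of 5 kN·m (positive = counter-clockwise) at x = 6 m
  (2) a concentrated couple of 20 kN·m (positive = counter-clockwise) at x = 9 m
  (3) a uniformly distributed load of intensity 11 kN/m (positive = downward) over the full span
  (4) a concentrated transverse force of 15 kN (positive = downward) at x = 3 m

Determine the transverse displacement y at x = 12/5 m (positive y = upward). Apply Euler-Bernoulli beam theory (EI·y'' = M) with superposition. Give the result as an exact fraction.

y(12/5) = -378603/125000000 m

Load 1 — applied couple M₀=5 kN·m at a=6 m (b=L-a=6):
  y_1 = (R_Ax³/6 - M_Ax²/2)/EI  [x≤a] with R_A=5/8, M_A=5/4 = ((5/8)·(12/5)³/6 - (5/4)·(12/5)²/2)/100000 = -27/1250000 m
Load 2 — applied couple M₀=20 kN·m at a=9 m (b=L-a=3):
  y_2 = (R_Ax³/6 - M_Ax²/2)/EI  [x≤a] with R_A=15/8, M_A=25/4 = ((15/8)·(12/5)³/6 - (25/4)·(12/5)²/2)/100000 = -171/1250000 m
Load 3 — uniform load w=11 kN/m over full span:
  y_3 = -wx²(L-x)²/(24EI) = -11·(12/5)²·(12-(12/5))²/(24·100000) = -4752/1953125 m
Load 4 — point force P=15 kN at a=3 m (b=L-a=9):
  y_4 = -Pb²x²(3aL-(3a+b)x)/(6L³EI)  [x≤a] = -15·9²·(12/5)²·(3·3·12-(3·3+9)·(12/5))/(6·12³·100000) = -2187/5000000 m
Superposition: y = Σ y_i = -378603/125000000 m ≈ -0.003029 m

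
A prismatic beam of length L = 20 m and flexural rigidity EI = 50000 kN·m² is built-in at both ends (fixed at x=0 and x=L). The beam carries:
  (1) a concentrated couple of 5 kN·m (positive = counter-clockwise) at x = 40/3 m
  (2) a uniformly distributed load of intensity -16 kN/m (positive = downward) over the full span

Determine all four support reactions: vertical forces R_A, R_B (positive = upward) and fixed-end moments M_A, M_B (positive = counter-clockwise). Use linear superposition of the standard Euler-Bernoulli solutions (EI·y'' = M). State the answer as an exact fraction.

Load 1 — applied couple M₀=5 kN·m at a=40/3 m (b=L-a=20/3):
  R_A = 6M₀ab/L³ = 6·5·(40/3)·(20/3)/20³ = 1/3 kN
  M_A = M₀b(2a-b)/L² = 5·(20/3)·(2·(40/3)-(20/3))/20² = 5/3 kN·m
  R_B = -6M₀ab/L³ = -6·5·(40/3)·(20/3)/20³ = -1/3 kN
  M_B = M₀a(2b-a)/L² = 5·(40/3)·(2·(20/3)-(40/3))/20² = 0 kN·m
Load 2 — uniform load w=-16 kN/m over full span:
  R_A = wL/2 = (-16)·20/2 = -160 kN
  M_A = wL²/12 = (-16)·20²/12 = -1600/3 kN·m
  R_B = wL/2 = (-16)·20/2 = -160 kN
  M_B = -wL²/12 = -(-16)·20²/12 = 1600/3 kN·m
Superposition: R_A = -479/3 kN, M_A = -1595/3 kN·m, R_B = -481/3 kN, M_B = 1600/3 kN·m

R_A = -479/3 kN, M_A = -1595/3 kN·m, R_B = -481/3 kN, M_B = 1600/3 kN·m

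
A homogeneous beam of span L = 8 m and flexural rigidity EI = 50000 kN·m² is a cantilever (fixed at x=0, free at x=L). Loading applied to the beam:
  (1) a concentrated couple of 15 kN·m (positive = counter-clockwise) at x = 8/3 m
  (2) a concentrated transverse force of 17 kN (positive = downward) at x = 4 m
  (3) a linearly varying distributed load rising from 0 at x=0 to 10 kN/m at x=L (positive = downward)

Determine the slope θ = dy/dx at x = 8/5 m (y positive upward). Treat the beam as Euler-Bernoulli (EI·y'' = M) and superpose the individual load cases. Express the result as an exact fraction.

Load 1 — applied couple M₀=15 kN·m at a=8/3 m (b=L-a=16/3):
  θ_1 = M₀x/EI  [x≤a] = 15·(8/5)/50000 = 3/6250 rad
Load 2 — point force P=17 kN at a=4 m (b=L-a=4):
  θ_2 = -Px(2a-x)/(2EI)  [x≤a] = -17·(8/5)·(2·4-(8/5))/(2·50000) = -136/78125 rad
Load 3 — triangular load w₀=10 kN/m (0→w₀ over full span):
  θ_3 = (w₀Lx²/4-w₀L²x/3-w₀x⁴/(24L))/EI = (10·8·(8/5)²/4-10·8²·(8/5)/3-10·(8/5)⁴/(24·8))/50000 = -6808/1171875 rad
Superposition: θ = Σ θ_i = -16571/2343750 rad ≈ -0.007070 rad

θ(8/5) = -16571/2343750 rad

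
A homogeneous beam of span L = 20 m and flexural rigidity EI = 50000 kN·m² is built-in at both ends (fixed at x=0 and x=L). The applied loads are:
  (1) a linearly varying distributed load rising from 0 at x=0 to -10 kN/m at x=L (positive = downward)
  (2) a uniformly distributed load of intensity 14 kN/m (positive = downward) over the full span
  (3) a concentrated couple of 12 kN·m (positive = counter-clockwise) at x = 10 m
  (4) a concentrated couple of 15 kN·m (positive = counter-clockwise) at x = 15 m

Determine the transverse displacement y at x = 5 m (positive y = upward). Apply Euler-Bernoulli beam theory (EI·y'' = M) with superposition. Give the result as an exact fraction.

Load 1 — triangular load w₀=-10 kN/m (0→w₀ over full span):
  y_1 = -w₀x²(L-x)²(x+2L)/(120LEI) = -(-10)·5²·(20-5)²·(5+2·20)/(120·20·50000) = 27/1280 m
Load 2 — uniform load w=14 kN/m over full span:
  y_2 = -wx²(L-x)²/(24EI) = -14·5²·(20-5)²/(24·50000) = -21/320 m
Load 3 — applied couple M₀=12 kN·m at a=10 m (b=L-a=10):
  y_3 = (R_Ax³/6 - M_Ax²/2)/EI  [x≤a] with R_A=9/10, M_A=3 = ((9/10)·5³/6 - 3·5²/2)/50000 = -3/8000 m
Load 4 — applied couple M₀=15 kN·m at a=15 m (b=L-a=5):
  y_4 = (R_Ax³/6 - M_Ax²/2)/EI  [x≤a] with R_A=27/32, M_A=75/16 = ((27/32)·5³/6 - (75/16)·5²/2)/50000 = -21/25600 m
Superposition: y = Σ y_i = -5853/128000 m ≈ -0.045727 m

y(5) = -5853/128000 m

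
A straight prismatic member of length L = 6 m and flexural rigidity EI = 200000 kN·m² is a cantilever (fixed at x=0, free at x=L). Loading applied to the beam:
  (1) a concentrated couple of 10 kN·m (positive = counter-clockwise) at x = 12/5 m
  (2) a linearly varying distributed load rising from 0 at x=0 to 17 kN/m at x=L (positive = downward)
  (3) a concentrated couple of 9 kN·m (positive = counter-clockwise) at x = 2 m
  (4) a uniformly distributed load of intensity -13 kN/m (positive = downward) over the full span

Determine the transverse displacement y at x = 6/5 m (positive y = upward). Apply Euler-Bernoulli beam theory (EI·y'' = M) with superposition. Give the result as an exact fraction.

y(6/5) = 223191/1562500000 m

Load 1 — applied couple M₀=10 kN·m at a=12/5 m (b=L-a=18/5):
  y_1 = M₀x²/(2EI)  [x≤a] = 10·(6/5)²/(2·200000) = 9/250000 m
Load 2 — triangular load w₀=17 kN/m (0→w₀ over full span):
  y_2 = (w₀Lx³/12-w₀L²x²/6-w₀x⁵/(120L))/EI = (17·6·(6/5)³/12-17·6²·(6/5)²/6-17·(6/5)⁵/(120·6))/200000 = -1033209/1562500000 m
Load 3 — applied couple M₀=9 kN·m at a=2 m (b=L-a=4):
  y_3 = M₀x²/(2EI)  [x≤a] = 9·(6/5)²/(2·200000) = 81/2500000 m
Load 4 — uniform load w=-13 kN/m over full span:
  y_4 = -wx²(x²-4Lx+6L²)/(24EI) = -(-13)·(6/5)²·((6/5)²-4·6·(6/5)+6·6²)/(24·200000) = 45981/62500000 m
Superposition: y = Σ y_i = 223191/1562500000 m ≈ 0.000143 m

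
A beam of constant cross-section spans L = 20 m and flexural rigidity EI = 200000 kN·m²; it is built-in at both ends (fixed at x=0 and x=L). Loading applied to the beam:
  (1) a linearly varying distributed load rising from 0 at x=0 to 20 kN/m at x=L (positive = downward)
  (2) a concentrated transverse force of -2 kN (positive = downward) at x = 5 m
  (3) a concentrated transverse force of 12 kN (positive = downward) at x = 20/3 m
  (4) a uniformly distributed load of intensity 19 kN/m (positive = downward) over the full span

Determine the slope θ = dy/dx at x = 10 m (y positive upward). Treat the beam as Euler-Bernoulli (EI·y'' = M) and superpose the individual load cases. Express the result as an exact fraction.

Load 1 — triangular load w₀=20 kN/m (0→w₀ over full span):
  θ_1 = -w₀(2x(L-x)(L-2x)(x+2L)+x²(L-x)²)/(120LEI) = -20·(2·10·(20-10)·(20-2·10)·(10+2·20)+10²·(20-10)²)/(120·20·200000) = -1/2400 rad
Load 2 — point force P=-2 kN at a=5 m (b=L-a=15):
  θ_2 = Pa²(L-x)(2bL-(3b+a)(L-x))/(2L³EI)  [x>a] = (-2)·5²·(20-10)·(2·15·20-(3·15+5)·(20-10))/(2·20³·200000) = -1/64000 rad
Load 3 — point force P=12 kN at a=20/3 m (b=L-a=40/3):
  θ_3 = Pa²(L-x)(2bL-(3b+a)(L-x))/(2L³EI)  [x>a] = 12·(20/3)²·(20-10)·(2·(40/3)·20-(3·(40/3)+(20/3))·(20-10))/(2·20³·200000) = 1/9000 rad
Load 4 — uniform load w=19 kN/m over full span:
  θ_4 = -wx(L-x)(L-2x)/(12EI) = -19·10·(20-10)·(20-2·10)/(12·200000) = 0 rad
Superposition: θ = Σ θ_i = -37/115200 rad ≈ -0.000321 rad

θ(10) = -37/115200 rad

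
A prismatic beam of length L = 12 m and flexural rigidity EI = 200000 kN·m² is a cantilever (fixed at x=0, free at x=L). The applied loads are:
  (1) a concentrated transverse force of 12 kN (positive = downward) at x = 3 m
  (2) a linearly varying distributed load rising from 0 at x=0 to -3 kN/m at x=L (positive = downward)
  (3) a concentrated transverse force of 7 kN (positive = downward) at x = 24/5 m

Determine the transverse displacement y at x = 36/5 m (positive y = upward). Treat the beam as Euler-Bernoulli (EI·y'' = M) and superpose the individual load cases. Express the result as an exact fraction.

y(36/5) = 14583303/1562500000 m

Load 1 — point force P=12 kN at a=3 m (b=L-a=9):
  y_1 = -Pa²(3x-a)/(6EI)  [x>a] = -12·3²·(3·(36/5)-3)/(6·200000) = -837/500000 m
Load 2 — triangular load w₀=-3 kN/m (0→w₀ over full span):
  y_2 = (w₀Lx³/12-w₀L²x²/6-w₀x⁵/(120L))/EI = ((-3)·12·(36/5)³/12-(-3)·12²·(36/5)²/6-(-3)·(36/5)⁵/(120·12))/200000 = 1295433/97656250 m
Load 3 — point force P=7 kN at a=24/5 m (b=L-a=36/5):
  y_3 = -Pa²(3x-a)/(6EI)  [x>a] = -7·(24/5)²·(3·(36/5)-(24/5))/(6·200000) = -882/390625 m
Superposition: y = Σ y_i = 14583303/1562500000 m ≈ 0.009333 m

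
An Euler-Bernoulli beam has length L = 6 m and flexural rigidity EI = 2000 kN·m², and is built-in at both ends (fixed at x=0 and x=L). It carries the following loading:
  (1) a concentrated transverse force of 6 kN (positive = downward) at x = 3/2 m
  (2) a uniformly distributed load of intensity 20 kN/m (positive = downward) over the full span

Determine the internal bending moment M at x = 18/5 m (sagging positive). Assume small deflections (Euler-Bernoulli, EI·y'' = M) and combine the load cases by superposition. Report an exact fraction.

Load 1 — point force P=6 kN at a=3/2 m (b=L-a=9/2):
  M_1 = Pa²(a+3b)(L-x)/L³ - Pa²b/L²  [x>a] = 6·(3/2)²·((3/2)+3·(9/2))·(6-(18/5))/6³ - 6·(3/2)²·(9/2)/6² = 9/16 kN·m
Load 2 — uniform load w=20 kN/m over full span:
  M_2 = wLx/2 - wL²/12 - wx²/2 = 20·6·(18/5)/2 - 20·6²/12 - 20·(18/5)²/2 = 132/5 kN·m
Superposition: M = Σ M_i = 2157/80 kN·m ≈ 26.962500 kN·m

M(18/5) = 2157/80 kN·m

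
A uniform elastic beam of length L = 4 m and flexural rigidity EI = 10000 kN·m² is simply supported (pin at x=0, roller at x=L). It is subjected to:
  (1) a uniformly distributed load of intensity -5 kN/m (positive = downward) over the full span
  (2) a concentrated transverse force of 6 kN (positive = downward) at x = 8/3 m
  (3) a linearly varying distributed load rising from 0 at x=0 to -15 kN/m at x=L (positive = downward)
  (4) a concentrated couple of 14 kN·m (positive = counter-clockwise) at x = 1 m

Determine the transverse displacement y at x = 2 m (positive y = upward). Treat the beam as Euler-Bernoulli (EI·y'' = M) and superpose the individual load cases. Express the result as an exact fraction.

y(2) = 2449/540000 m

Load 1 — uniform load w=-5 kN/m over full span:
  y_1 = -wx(L³-2Lx²+x³)/(24EI) = -(-5)·2·(4³-2·4·2²+2³)/(24·10000) = 1/600 m
Load 2 — point force P=6 kN at a=8/3 m (b=L-a=4/3):
  y_2 = -Pbx(L²-b²-x²)/(6LEI)  [x≤a] = -6·(4/3)·2·(4²-(4/3)²-2²)/(6·4·10000) = -23/33750 m
Load 3 — triangular load w₀=-15 kN/m (0→w₀ over full span):
  y_3 = -w₀x(7L⁴-10L²x²+3x⁴)/(360LEI) = -(-15)·2·(7·4⁴-10·4²·2²+3·2⁴)/(360·4·10000) = 1/400 m
Load 4 — applied couple M₀=14 kN·m at a=1 m (b=L-a=3):
  y_4 = (M₀x³/(6L)-M₀(x-a)²/2+C₁x)/EI  [x>a] with C₁=M₀(3b²-L²)/(6L)=77/12 = (14·2³/(6·4)-14·(2-1)²/2+(77/12)·2)/10000 = 21/20000 m
Superposition: y = Σ y_i = 2449/540000 m ≈ 0.004535 m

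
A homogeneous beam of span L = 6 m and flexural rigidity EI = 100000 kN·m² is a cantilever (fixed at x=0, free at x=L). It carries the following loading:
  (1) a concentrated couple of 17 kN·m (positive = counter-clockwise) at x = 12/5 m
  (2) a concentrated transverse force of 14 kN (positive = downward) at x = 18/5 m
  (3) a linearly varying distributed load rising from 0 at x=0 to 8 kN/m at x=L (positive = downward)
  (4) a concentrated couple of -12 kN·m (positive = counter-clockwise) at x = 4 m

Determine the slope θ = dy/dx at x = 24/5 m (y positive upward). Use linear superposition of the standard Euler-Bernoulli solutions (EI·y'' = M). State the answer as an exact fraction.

Load 1 — applied couple M₀=17 kN·m at a=12/5 m (b=L-a=18/5):
  θ_1 = M₀a/EI  [x>a] = 17·(12/5)/100000 = 51/125000 rad
Load 2 — point force P=14 kN at a=18/5 m (b=L-a=12/5):
  θ_2 = -Pa²/(2EI)  [x>a] = -14·(18/5)²/(2·100000) = -567/625000 rad
Load 3 — triangular load w₀=8 kN/m (0→w₀ over full span):
  θ_3 = (w₀Lx²/4-w₀L²x/3-w₀x⁴/(24L))/EI = (8·6·(24/5)²/4-8·6²·(24/5)/3-8·(24/5)⁴/(24·6))/100000 = -4176/1953125 rad
Load 4 — applied couple M₀=-12 kN·m at a=4 m (b=L-a=2):
  θ_4 = M₀a/EI  [x>a] = (-12)·4/100000 = -3/6250 rad
Superposition: θ = Σ θ_i = -12177/3906250 rad ≈ -0.003117 rad

θ(24/5) = -12177/3906250 rad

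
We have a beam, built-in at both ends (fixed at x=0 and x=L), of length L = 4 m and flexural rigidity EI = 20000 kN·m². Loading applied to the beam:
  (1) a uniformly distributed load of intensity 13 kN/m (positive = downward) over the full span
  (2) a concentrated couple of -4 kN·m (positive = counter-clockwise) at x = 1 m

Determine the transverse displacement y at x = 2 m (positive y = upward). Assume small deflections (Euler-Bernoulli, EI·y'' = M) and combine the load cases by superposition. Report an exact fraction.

y(2) = -29/60000 m

Load 1 — uniform load w=13 kN/m over full span:
  y_1 = -wx²(L-x)²/(24EI) = -13·2²·(4-2)²/(24·20000) = -13/30000 m
Load 2 — applied couple M₀=-4 kN·m at a=1 m (b=L-a=3):
  y_2 = (R_Ax³/6 - M_Ax²/2 - M₀(x-a)²/2)/EI  [x>a] with R_A=-9/8, M_A=3/4 = ((-9/8)·2³/6 - (3/4)·2²/2 - (-4)·(2-1)²/2)/20000 = -1/20000 m
Superposition: y = Σ y_i = -29/60000 m ≈ -0.000483 m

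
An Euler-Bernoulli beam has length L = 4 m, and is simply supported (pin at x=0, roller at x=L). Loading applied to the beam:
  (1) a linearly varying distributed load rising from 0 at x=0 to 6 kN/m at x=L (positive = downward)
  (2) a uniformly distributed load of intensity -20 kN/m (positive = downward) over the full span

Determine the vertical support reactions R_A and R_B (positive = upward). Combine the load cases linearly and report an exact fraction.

R_A = -36 kN, R_B = -32 kN

Load 1 — triangular load w₀=6 kN/m (0→w₀ over full span):
  R_A = w₀L/6 = 6·4/6 = 4 kN
  R_B = w₀L/3 = 6·4/3 = 8 kN
Load 2 — uniform load w=-20 kN/m over full span:
  R_A = wL/2 = (-20)·4/2 = -40 kN
  R_B = wL/2 = (-20)·4/2 = -40 kN
Superposition: R_A = -36 kN, R_B = -32 kN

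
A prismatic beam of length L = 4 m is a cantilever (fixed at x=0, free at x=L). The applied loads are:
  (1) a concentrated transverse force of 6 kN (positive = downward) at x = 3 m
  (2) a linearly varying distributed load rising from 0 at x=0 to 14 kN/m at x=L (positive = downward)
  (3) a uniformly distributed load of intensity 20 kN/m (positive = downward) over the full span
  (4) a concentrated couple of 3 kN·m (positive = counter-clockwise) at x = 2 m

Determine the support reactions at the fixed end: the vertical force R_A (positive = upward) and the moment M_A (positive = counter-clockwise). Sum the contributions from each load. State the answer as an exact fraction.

R_A = 114 kN, M_A = 749/3 kN·m

Load 1 — point force P=6 kN at a=3 m (b=L-a=1):
  R_A = P = 6 kN
  M_A = Pa = 6·3 = 18 kN·m
Load 2 — triangular load w₀=14 kN/m (0→w₀ over full span):
  R_A = w₀L/2 = 14·4/2 = 28 kN
  M_A = w₀L²/3 = 14·4²/3 = 224/3 kN·m
Load 3 — uniform load w=20 kN/m over full span:
  R_A = wL = 20·4 = 80 kN
  M_A = wL²/2 = 20·4²/2 = 160 kN·m
Load 4 — applied couple M₀=3 kN·m at a=2 m (b=L-a=2):
  R_A = 0 kN
  M_A = -M₀ = -3 kN·m
Superposition: R_A = 114 kN, M_A = 749/3 kN·m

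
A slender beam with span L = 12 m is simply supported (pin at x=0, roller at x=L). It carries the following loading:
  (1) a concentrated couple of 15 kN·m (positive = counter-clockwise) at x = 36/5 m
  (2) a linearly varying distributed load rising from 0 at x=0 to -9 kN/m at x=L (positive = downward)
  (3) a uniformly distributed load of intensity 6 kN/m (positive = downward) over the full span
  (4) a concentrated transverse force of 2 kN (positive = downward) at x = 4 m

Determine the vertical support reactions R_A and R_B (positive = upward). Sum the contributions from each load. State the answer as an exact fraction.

R_A = 247/12 kN, R_B = -7/12 kN

Load 1 — applied couple M₀=15 kN·m at a=36/5 m (b=L-a=24/5):
  R_A = M₀/L = 15/12 = 5/4 kN
  R_B = -M₀/L = -15/12 = -5/4 kN
Load 2 — triangular load w₀=-9 kN/m (0→w₀ over full span):
  R_A = w₀L/6 = (-9)·12/6 = -18 kN
  R_B = w₀L/3 = (-9)·12/3 = -36 kN
Load 3 — uniform load w=6 kN/m over full span:
  R_A = wL/2 = 6·12/2 = 36 kN
  R_B = wL/2 = 6·12/2 = 36 kN
Load 4 — point force P=2 kN at a=4 m (b=L-a=8):
  R_A = Pb/L = 2·8/12 = 4/3 kN
  R_B = Pa/L = 2·4/12 = 2/3 kN
Superposition: R_A = 247/12 kN, R_B = -7/12 kN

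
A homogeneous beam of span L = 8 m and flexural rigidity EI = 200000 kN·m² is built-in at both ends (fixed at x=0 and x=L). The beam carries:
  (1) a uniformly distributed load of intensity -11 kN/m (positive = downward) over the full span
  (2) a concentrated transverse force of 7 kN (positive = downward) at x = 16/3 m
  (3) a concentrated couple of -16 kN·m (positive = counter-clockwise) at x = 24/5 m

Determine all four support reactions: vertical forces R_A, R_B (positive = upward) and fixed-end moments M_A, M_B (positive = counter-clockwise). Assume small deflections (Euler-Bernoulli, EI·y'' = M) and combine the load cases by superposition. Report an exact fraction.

R_A = -30419/675 kN, M_A = -40256/675 kN·m, R_B = -24256/675 kN, M_B = 32704/675 kN·m

Load 1 — uniform load w=-11 kN/m over full span:
  R_A = wL/2 = (-11)·8/2 = -44 kN
  M_A = wL²/12 = (-11)·8²/12 = -176/3 kN·m
  R_B = wL/2 = (-11)·8/2 = -44 kN
  M_B = -wL²/12 = -(-11)·8²/12 = 176/3 kN·m
Load 2 — point force P=7 kN at a=16/3 m (b=L-a=8/3):
  R_A = Pb²(3a+b)/L³ = 7·(8/3)²·(3·(16/3)+(8/3))/8³ = 49/27 kN
  M_A = Pab²/L² = 7·(16/3)·(8/3)²/8² = 112/27 kN·m
  R_B = Pa²(a+3b)/L³ = 7·(16/3)²·((16/3)+3·(8/3))/8³ = 140/27 kN
  M_B = -Pa²b/L² = -7·(16/3)²·(8/3)/8² = -224/27 kN·m
Load 3 — applied couple M₀=-16 kN·m at a=24/5 m (b=L-a=16/5):
  R_A = 6M₀ab/L³ = 6·(-16)·(24/5)·(16/5)/8³ = -72/25 kN
  M_A = M₀b(2a-b)/L² = (-16)·(16/5)·(2·(24/5)-(16/5))/8² = -128/25 kN·m
  R_B = -6M₀ab/L³ = -6·(-16)·(24/5)·(16/5)/8³ = 72/25 kN
  M_B = M₀a(2b-a)/L² = (-16)·(24/5)·(2·(16/5)-(24/5))/8² = -48/25 kN·m
Superposition: R_A = -30419/675 kN, M_A = -40256/675 kN·m, R_B = -24256/675 kN, M_B = 32704/675 kN·m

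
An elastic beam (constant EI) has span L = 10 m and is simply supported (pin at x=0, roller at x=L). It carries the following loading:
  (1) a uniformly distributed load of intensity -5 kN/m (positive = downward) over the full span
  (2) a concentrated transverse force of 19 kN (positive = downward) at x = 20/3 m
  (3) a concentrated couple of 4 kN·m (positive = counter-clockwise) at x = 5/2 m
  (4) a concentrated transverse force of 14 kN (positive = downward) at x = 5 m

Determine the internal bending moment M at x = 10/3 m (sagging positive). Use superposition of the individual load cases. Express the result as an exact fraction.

M(10/3) = -124/9 kN·m

Load 1 — uniform load w=-5 kN/m over full span:
  M_1 = wx(L-x)/2 = (-5)·(10/3)·(10-(10/3))/2 = -500/9 kN·m
Load 2 — point force P=19 kN at a=20/3 m (b=L-a=10/3):
  M_2 = Pbx/L  [x≤a] = 19·(10/3)·(10/3)/10 = 190/9 kN·m
Load 3 — applied couple M₀=4 kN·m at a=5/2 m (b=L-a=15/2):
  M_3 = M₀x/L - M₀  [x>a] = 4·(10/3)/10 - 4 = -8/3 kN·m
Load 4 — point force P=14 kN at a=5 m (b=L-a=5):
  M_4 = Pbx/L  [x≤a] = 14·5·(10/3)/10 = 70/3 kN·m
Superposition: M = Σ M_i = -124/9 kN·m ≈ -13.777778 kN·m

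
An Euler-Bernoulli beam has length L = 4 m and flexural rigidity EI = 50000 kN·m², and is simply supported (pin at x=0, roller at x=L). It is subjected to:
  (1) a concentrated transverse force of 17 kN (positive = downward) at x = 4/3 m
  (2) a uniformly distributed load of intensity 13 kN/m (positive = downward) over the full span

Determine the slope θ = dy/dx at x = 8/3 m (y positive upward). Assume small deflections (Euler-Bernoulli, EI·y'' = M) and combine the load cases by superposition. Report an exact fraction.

Load 1 — point force P=17 kN at a=4/3 m (b=L-a=8/3):
  θ_1 = -Pa(2L²-6Lx+3x²+a²)/(6LEI)  [x>a] = -17·(4/3)·(2·4²-6·4·(8/3)+3·(8/3)²+(4/3)²)/(6·4·50000) = 17/101250 rad
Load 2 — uniform load w=13 kN/m over full span:
  θ_2 = -w(L³-6Lx²+4x³)/(24EI) = -13·(4³-6·4·(8/3)²+4·(8/3)³)/(24·50000) = 169/506250 rad
Superposition: θ = Σ θ_i = 127/253125 rad ≈ 0.000502 rad

θ(8/3) = 127/253125 rad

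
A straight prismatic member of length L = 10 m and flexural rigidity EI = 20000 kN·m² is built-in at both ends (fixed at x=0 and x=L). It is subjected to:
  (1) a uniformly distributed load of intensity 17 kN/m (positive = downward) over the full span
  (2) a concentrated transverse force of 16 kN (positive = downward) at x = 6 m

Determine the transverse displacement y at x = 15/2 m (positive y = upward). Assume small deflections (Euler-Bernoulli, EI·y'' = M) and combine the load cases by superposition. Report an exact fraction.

Load 1 — uniform load w=17 kN/m over full span:
  y_1 = -wx²(L-x)²/(24EI) = -17·(15/2)²·(10-(15/2))²/(24·20000) = -51/4096 m
Load 2 — point force P=16 kN at a=6 m (b=L-a=4):
  y_2 = -Pa²(L-x)²(3bL-(3b+a)(L-x))/(6L³EI)  [x>a] = -16·6²·(10-(15/2))²·(3·4·10-(3·4+6)·(10-(15/2)))/(6·10³·20000) = -9/4000 m
Superposition: y = Σ y_i = -7527/512000 m ≈ -0.014701 m

y(15/2) = -7527/512000 m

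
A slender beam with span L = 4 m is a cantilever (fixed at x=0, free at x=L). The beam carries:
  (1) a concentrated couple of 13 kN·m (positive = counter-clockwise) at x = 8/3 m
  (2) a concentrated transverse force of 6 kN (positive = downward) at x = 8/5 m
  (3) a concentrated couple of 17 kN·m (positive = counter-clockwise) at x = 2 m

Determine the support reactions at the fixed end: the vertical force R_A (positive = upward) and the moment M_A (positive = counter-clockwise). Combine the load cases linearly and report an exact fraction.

Load 1 — applied couple M₀=13 kN·m at a=8/3 m (b=L-a=4/3):
  R_A = 0 kN
  M_A = -M₀ = -13 kN·m
Load 2 — point force P=6 kN at a=8/5 m (b=L-a=12/5):
  R_A = P = 6 kN
  M_A = Pa = 6·(8/5) = 48/5 kN·m
Load 3 — applied couple M₀=17 kN·m at a=2 m (b=L-a=2):
  R_A = 0 kN
  M_A = -M₀ = -17 kN·m
Superposition: R_A = 6 kN, M_A = -102/5 kN·m

R_A = 6 kN, M_A = -102/5 kN·m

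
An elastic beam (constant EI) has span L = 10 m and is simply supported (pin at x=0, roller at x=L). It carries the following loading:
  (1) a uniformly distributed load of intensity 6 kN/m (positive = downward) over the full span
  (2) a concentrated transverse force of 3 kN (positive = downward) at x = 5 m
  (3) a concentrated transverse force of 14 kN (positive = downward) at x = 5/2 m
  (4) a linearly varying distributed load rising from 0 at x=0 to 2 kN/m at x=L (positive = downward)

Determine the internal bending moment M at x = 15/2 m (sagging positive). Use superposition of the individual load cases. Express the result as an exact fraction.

M(15/2) = 1275/16 kN·m

Load 1 — uniform load w=6 kN/m over full span:
  M_1 = wx(L-x)/2 = 6·(15/2)·(10-(15/2))/2 = 225/4 kN·m
Load 2 — point force P=3 kN at a=5 m (b=L-a=5):
  M_2 = Pa(L-x)/L  [x>a] = 3·5·(10-(15/2))/10 = 15/4 kN·m
Load 3 — point force P=14 kN at a=5/2 m (b=L-a=15/2):
  M_3 = Pa(L-x)/L  [x>a] = 14·(5/2)·(10-(15/2))/10 = 35/4 kN·m
Load 4 — triangular load w₀=2 kN/m (0→w₀ over full span):
  M_4 = w₀Lx/6 - w₀x³/(6L) = 2·10·(15/2)/6 - 2·(15/2)³/(6·10) = 175/16 kN·m
Superposition: M = Σ M_i = 1275/16 kN·m ≈ 79.687500 kN·m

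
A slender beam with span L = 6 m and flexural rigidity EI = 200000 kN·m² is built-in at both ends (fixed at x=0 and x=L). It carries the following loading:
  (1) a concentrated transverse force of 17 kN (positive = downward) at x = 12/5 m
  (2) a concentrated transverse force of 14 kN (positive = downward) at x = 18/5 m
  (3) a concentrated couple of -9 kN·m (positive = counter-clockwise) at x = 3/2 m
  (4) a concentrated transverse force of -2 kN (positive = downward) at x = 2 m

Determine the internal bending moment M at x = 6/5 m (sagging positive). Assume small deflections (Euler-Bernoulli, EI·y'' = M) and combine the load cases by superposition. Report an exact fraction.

M(6/5) = -73317/10000 kN·m

Load 1 — point force P=17 kN at a=12/5 m (b=L-a=18/5):
  M_1 = Pb²(3a+b)x/L³ - Pab²/L²  [x≤a] = 17·(18/5)²·(3·(12/5)+(18/5))·(6/5)/6³ - 17·(12/5)·(18/5)²/6² = -918/625 kN·m
Load 2 — point force P=14 kN at a=18/5 m (b=L-a=12/5):
  M_2 = Pb²(3a+b)x/L³ - Pab²/L²  [x≤a] = 14·(12/5)²·(3·(18/5)+(12/5))·(6/5)/6³ - 14·(18/5)·(12/5)²/6² = -1344/625 kN·m
Load 3 — applied couple M₀=-9 kN·m at a=3/2 m (b=L-a=9/2):
  M_3 = R_Ax - M_A  [x≤a] with R_A=-27/16, M_A=27/16 = (-27/16)·(6/5) - (27/16) = -297/80 kN·m
Load 4 — point force P=-2 kN at a=2 m (b=L-a=4):
  M_4 = Pb²(3a+b)x/L³ - Pab²/L²  [x≤a] = (-2)·4²·(3·2+4)·(6/5)/6³ - (-2)·2·4²/6² = 0 kN·m
Superposition: M = Σ M_i = -73317/10000 kN·m ≈ -7.331700 kN·m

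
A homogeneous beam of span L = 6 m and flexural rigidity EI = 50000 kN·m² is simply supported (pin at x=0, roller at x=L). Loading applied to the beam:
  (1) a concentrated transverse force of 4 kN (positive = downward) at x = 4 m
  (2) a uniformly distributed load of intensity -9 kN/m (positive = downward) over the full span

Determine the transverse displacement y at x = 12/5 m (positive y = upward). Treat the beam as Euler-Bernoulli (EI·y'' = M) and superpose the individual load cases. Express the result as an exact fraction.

Load 1 — point force P=4 kN at a=4 m (b=L-a=2):
  y_1 = -Pbx(L²-b²-x²)/(6LEI)  [x≤a] = -4·2·(12/5)·(6²-2²-(12/5)²)/(6·6·50000) = -328/1171875 m
Load 2 — uniform load w=-9 kN/m over full span:
  y_2 = -wx(L³-2Lx²+x³)/(24EI) = -(-9)·(12/5)·(6³-2·6·(12/5)²+(12/5)³)/(24·50000) = 22599/7812500 m
Superposition: y = Σ y_i = 61237/23437500 m ≈ 0.002613 m

y(12/5) = 61237/23437500 m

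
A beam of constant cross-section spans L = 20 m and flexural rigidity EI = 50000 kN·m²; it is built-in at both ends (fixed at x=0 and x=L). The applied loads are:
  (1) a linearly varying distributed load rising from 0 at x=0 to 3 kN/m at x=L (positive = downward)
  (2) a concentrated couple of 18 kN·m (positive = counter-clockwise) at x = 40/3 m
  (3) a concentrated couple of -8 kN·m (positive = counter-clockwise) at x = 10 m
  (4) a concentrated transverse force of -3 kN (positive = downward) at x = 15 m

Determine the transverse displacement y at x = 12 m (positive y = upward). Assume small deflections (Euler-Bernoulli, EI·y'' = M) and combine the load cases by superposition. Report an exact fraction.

y(12) = -31537/2500000 m

Load 1 — triangular load w₀=3 kN/m (0→w₀ over full span):
  y_1 = -w₀x²(L-x)²(x+2L)/(120LEI) = -3·12²·(20-12)²·(12+2·20)/(120·20·50000) = -936/78125 m
Load 2 — applied couple M₀=18 kN·m at a=40/3 m (b=L-a=20/3):
  y_2 = (R_Ax³/6 - M_Ax²/2)/EI  [x≤a] with R_A=6/5, M_A=6 = ((6/5)·12³/6 - 6·12²/2)/50000 = -27/15625 m
Load 3 — applied couple M₀=-8 kN·m at a=10 m (b=L-a=10):
  y_3 = (R_Ax³/6 - M_Ax²/2 - M₀(x-a)²/2)/EI  [x>a] with R_A=-3/5, M_A=-2 = ((-3/5)·12³/6 - (-2)·12²/2 - (-8)·(12-10)²/2)/50000 = -4/15625 m
Load 4 — point force P=-3 kN at a=15 m (b=L-a=5):
  y_4 = -Pb²x²(3aL-(3a+b)x)/(6L³EI)  [x≤a] = -(-3)·5²·12²·(3·15·20-(3·15+5)·12)/(6·20³·50000) = 27/20000 m
Superposition: y = Σ y_i = -31537/2500000 m ≈ -0.012615 m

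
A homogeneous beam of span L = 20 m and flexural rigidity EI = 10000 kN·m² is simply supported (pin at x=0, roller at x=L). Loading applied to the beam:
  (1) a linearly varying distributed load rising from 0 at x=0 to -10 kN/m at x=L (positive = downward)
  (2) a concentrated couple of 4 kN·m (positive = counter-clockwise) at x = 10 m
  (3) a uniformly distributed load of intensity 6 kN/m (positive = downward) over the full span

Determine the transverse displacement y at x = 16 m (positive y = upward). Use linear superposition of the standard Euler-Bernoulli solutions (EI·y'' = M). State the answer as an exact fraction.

y(16) = -569/6250 m

Load 1 — triangular load w₀=-10 kN/m (0→w₀ over full span):
  y_1 = -w₀x(7L⁴-10L²x²+3x⁴)/(360LEI) = -(-10)·16·(7·20⁴-10·20²·16²+3·16⁴)/(360·20·10000) = 2032/3125 m
Load 2 — applied couple M₀=4 kN·m at a=10 m (b=L-a=10):
  y_2 = (M₀x³/(6L)-M₀(x-a)²/2+C₁x)/EI  [x>a] with C₁=M₀(3b²-L²)/(6L)=-10/3 = (4·16³/(6·20)-4·(16-10)²/2+(-10/3)·16)/10000 = 7/6250 m
Load 3 — uniform load w=6 kN/m over full span:
  y_3 = -wx(L³-2Lx²+x³)/(24EI) = -6·16·(20³-2·20·16²+16³)/(24·10000) = -464/625 m
Superposition: y = Σ y_i = -569/6250 m ≈ -0.091040 m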